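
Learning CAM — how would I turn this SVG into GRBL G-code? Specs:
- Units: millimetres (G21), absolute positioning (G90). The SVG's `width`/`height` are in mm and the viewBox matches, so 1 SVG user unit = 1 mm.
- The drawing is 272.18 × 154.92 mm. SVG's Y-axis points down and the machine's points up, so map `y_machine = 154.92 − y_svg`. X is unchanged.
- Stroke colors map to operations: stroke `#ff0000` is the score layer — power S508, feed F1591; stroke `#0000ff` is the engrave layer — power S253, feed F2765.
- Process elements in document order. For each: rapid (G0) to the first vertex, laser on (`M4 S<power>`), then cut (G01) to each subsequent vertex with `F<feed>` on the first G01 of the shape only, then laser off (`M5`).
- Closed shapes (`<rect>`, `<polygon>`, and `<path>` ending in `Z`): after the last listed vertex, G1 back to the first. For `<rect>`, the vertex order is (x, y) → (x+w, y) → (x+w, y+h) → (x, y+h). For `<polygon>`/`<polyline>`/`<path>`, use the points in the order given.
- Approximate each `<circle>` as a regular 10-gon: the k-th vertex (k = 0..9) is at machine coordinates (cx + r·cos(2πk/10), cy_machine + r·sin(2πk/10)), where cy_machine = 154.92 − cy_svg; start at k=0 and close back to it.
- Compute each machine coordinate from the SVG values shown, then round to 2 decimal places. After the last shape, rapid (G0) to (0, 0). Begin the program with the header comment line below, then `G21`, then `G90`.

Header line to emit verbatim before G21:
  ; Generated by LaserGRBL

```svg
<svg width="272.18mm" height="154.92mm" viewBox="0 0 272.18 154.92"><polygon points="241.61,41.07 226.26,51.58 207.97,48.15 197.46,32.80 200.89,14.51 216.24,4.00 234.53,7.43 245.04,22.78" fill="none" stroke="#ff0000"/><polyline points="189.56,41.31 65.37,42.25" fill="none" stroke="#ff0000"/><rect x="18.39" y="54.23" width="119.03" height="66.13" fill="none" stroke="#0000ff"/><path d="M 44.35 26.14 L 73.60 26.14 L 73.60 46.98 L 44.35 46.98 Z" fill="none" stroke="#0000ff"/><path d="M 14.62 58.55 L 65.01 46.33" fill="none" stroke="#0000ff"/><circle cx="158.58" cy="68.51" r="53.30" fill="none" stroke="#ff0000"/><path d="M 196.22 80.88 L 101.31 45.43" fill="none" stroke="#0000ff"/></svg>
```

1 u = 1 mm; y_m = 154.92 − y.

[1] `<polygon>` regular polygon, #ff0000→score S508 F1591: (241.61,113.85) → (226.26,103.34) → (207.97,106.77) → (197.46,122.12) → (200.89,140.41) → (216.24,150.92) → (234.53,147.49) → (245.04,132.14) → (241.61,113.85) (closed)

[2] `<polyline>` line segment, #ff0000→score S508 F1591: (189.56,113.61) → (65.37,112.67)

[3] `<rect>` rectangle, #0000ff→engrave S253 F2765: (18.39,100.69) → (137.42,100.69) → (137.42,34.56) → (18.39,34.56) → (18.39,100.69) (closed)

[4] `<path>` rectangle, #0000ff→engrave S253 F2765: (44.35,128.78) → (73.60,128.78) → (73.60,107.94) → (44.35,107.94) → (44.35,128.78) (closed)

[5] `<path>` line segment, #0000ff→engrave S253 F2765: (14.62,96.37) → (65.01,108.59)

[6] `<circle>` circle, #ff0000→score S508 F1591: (211.88,86.41) → (201.70,117.74) → (175.05,137.10) → (142.11,137.10) → (115.46,117.74) → (105.28,86.41) → (115.46,55.08) → (142.11,35.72) → (175.05,35.72) → (201.70,55.08) → (211.88,86.41) (closed)

[7] `<path>` line segment, #0000ff→engrave S253 F2765: (196.22,74.04) → (101.31,109.49)

; Generated by LaserGRBL
G21
G90
G0 X241.61 Y113.85
M4 S508
G01 X226.26 Y103.34 F1591
G01 X207.97 Y106.77
G01 X197.46 Y122.12
G01 X200.89 Y140.41
G01 X216.24 Y150.92
G01 X234.53 Y147.49
G01 X245.04 Y132.14
G01 X241.61 Y113.85
M5
G0 X189.56 Y113.61
M4 S508
G01 X65.37 Y112.67 F1591
M5
G0 X18.39 Y100.69
M4 S253
G01 X137.42 Y100.69 F2765
G01 X137.42 Y34.56
G01 X18.39 Y34.56
G01 X18.39 Y100.69
M5
G0 X44.35 Y128.78
M4 S253
G01 X73.60 Y128.78 F2765
G01 X73.60 Y107.94
G01 X44.35 Y107.94
G01 X44.35 Y128.78
M5
G0 X14.62 Y96.37
M4 S253
G01 X65.01 Y108.59 F2765
M5
G0 X211.88 Y86.41
M4 S508
G01 X201.70 Y117.74 F1591
G01 X175.05 Y137.10
G01 X142.11 Y137.10
G01 X115.46 Y117.74
G01 X105.28 Y86.41
G01 X115.46 Y55.08
G01 X142.11 Y35.72
G01 X175.05 Y35.72
G01 X201.70 Y55.08
G01 X211.88 Y86.41
M5
G0 X196.22 Y74.04
M4 S253
G01 X101.31 Y109.49 F2765
M5
G0 X0.00 Y0.00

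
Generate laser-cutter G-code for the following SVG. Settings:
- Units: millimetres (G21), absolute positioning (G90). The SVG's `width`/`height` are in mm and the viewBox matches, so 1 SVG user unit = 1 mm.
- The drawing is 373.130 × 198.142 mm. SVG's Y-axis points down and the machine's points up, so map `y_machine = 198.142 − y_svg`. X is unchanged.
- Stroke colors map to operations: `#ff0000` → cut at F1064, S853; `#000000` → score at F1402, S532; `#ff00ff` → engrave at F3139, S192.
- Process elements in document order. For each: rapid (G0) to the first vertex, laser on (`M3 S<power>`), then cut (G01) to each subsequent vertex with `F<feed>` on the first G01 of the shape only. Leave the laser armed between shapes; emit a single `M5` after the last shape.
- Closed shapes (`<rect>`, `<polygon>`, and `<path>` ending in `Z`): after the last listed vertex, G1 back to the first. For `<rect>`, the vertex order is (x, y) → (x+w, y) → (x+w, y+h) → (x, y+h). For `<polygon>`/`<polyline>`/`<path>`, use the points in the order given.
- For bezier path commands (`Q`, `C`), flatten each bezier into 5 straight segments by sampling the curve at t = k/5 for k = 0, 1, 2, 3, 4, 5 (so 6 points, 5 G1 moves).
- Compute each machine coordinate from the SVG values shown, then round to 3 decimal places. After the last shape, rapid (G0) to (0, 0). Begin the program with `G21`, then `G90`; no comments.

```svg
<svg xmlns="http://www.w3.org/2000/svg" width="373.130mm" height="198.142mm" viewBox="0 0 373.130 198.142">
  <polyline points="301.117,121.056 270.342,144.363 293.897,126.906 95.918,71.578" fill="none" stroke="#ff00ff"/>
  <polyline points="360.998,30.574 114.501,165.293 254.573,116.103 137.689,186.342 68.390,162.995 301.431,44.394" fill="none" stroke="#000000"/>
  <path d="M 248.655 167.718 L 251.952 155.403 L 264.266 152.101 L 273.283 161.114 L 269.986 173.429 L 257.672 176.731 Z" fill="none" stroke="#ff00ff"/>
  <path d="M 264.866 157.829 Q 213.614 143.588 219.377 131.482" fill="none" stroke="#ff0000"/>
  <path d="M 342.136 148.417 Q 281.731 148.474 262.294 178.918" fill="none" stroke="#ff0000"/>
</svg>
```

G21
G90
G0 X301.117 Y77.086
M3 S192
G01 X270.342 Y53.779 F3139
G01 X293.897 Y71.236
G01 X95.918 Y126.564
G0 X360.998 Y167.568
M3 S532
G01 X114.501 Y32.849 F1402
G01 X254.573 Y82.039
G01 X137.689 Y11.800
G01 X68.390 Y35.147
G01 X301.431 Y153.748
G0 X248.655 Y30.424
M3 S192
G01 X251.952 Y42.739 F3139
G01 X264.266 Y46.041
G01 X273.283 Y37.028
G01 X269.986 Y24.713
G01 X257.672 Y21.411
G01 X248.655 Y30.424
G0 X264.866 Y40.313
M3 S853
G01 X246.646 Y45.924 F1064
G01 X232.987 Y51.364
G01 X223.889 Y56.634
G01 X219.352 Y61.732
G01 X219.377 Y66.660
G0 X342.136 Y49.725
M3 S853
G01 X319.613 Y48.487 F1064
G01 X300.367 Y44.817
G01 X284.398 Y38.717
G01 X271.708 Y30.186
G01 X262.294 Y19.224
M5
G0 X0.000 Y0.000

viewBox `0 0 373.130 198.142` with mm width/height → 1 unit = 1 mm. Flip: y_m = 198.142 − y_svg.

**Shape 1** — `<polyline>` open polyline, stroke `#ff00ff` → engrave (S192, F3139). Machine vertices: (301.117,77.086) → (270.342,53.779) → (293.897,71.236) → (95.918,126.564). Open path.

**Shape 2** — `<polyline>` open polyline, stroke `#000000` → score (S532, F1402). Machine vertices: (360.998,167.568) → (114.501,32.849) → (254.573,82.039) → (137.689,11.800) → (68.390,35.147) → (301.431,153.748). Open path.

**Shape 3** — `<path>` regular polygon, stroke `#ff00ff` → engrave (S192, F3139). Machine vertices: (248.655,30.424) → (251.952,42.739) → (264.266,46.041) → (273.283,37.028) → (269.986,24.713) → (257.672,21.411) → (248.655,30.424). Closed: final G1 returns to the first vertex.

**Shape 4** — `<path>` quadratic bezier, stroke `#ff0000` → cut (S853, F1064). Control points (SVG): P0=(264.866,157.829), P1=(213.614,143.588), P2=(219.377,131.482); sampled at t=k/5. Machine vertices: (264.866,40.313) → (246.646,45.924) → (232.987,51.364) → (223.889,56.634) → (219.352,61.732) → (219.377,66.660). Open path.

**Shape 5** — `<path>` quadratic bezier, stroke `#ff0000` → cut (S853, F1064). Control points (SVG): P0=(342.136,148.417), P1=(281.731,148.474), P2=(262.294,178.918); sampled at t=k/5. Machine vertices: (342.136,49.725) → (319.613,48.487) → (300.367,44.817) → (284.398,38.717) → (271.708,30.186) → (262.294,19.224). Open path.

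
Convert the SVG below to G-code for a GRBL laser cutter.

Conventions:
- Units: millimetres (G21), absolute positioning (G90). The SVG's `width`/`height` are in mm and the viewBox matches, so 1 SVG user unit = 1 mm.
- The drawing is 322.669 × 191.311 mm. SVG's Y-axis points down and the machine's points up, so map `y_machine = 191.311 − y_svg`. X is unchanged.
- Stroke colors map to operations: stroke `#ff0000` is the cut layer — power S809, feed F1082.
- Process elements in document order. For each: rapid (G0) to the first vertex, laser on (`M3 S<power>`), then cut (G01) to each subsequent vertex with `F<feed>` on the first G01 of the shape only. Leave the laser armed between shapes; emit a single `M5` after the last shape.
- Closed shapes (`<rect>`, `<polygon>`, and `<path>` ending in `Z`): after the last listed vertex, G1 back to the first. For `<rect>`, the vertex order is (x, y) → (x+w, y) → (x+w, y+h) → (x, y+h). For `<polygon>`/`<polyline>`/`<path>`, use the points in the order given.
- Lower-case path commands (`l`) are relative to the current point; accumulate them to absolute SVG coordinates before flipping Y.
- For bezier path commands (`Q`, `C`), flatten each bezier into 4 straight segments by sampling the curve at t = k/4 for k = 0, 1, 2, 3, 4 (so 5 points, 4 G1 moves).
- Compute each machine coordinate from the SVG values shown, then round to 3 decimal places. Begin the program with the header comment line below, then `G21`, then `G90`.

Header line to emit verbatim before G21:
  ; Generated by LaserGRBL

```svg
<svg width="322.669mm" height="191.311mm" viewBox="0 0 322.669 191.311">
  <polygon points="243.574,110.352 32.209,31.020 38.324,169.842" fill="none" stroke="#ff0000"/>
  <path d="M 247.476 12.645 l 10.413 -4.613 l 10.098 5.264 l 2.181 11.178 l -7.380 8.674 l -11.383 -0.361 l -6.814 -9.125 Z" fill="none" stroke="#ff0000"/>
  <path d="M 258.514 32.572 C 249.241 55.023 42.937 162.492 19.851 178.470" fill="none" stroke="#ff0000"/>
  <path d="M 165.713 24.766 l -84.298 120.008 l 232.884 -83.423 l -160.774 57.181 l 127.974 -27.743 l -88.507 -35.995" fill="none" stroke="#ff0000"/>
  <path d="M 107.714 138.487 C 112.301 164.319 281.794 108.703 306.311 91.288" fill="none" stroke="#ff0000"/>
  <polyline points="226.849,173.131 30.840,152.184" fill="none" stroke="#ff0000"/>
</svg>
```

; Generated by LaserGRBL
G21
G90
G0 X243.574 Y80.959
M3 S809
G01 X32.209 Y160.291 F1082
G01 X38.324 Y21.469
G01 X243.574 Y80.959
G0 X247.476 Y178.666
M3 S809
G01 X257.889 Y183.279 F1082
G01 X267.987 Y178.015
G01 X270.168 Y166.837
G01 X262.788 Y158.163
G01 X251.405 Y158.524
G01 X244.591 Y167.649
G01 X247.476 Y178.666
G0 X258.514 Y158.739
M3 S809
G01 X220.557 Y128.718 F1082
G01 X144.362 Y83.363
G01 X65.577 Y39.221
G01 X19.851 Y12.841
G0 X165.713 Y166.545
M3 S809
G01 X81.415 Y46.537 F1082
G01 X314.299 Y129.960
G01 X153.525 Y72.779
G01 X281.499 Y100.522
G01 X192.992 Y136.517
G0 X107.714 Y52.824
M3 S809
G01 X137.232 Y46.852 F1082
G01 X199.539 Y60.206
G01 X265.582 Y81.669
G01 X306.311 Y100.023
G0 X226.849 Y18.180
M3 S809
G01 X30.840 Y39.127 F1082
M5

Since the viewBox matches the mm dimensions, user units are millimetres directly. The only transform is the Y-flip y_m = 191.311 − y_svg.

Shape 1 is a closed polygon drawn with `<polygon>`. Its stroke #ff0000 means cut at S809, F1082. After flipping Y the toolpath is (243.574,80.959) → (32.209,160.291) → (38.324,21.469) → (243.574,80.959), returning to the start.

Shape 2 is a regular polygon drawn with `<path>`. Its stroke #ff0000 means cut at S809, F1082. After flipping Y the toolpath is (247.476,178.666) → (257.889,183.279) → (267.987,178.015) → (270.168,166.837) → (262.788,158.163) → (251.405,158.524) → (244.591,167.649) → (247.476,178.666), returning to the start.

Shape 3 is a cubic bezier drawn with `<path>`. Its stroke #ff0000 means cut at S809, F1082. After flipping Y the toolpath is (258.514,158.739) → (220.557,128.718) → (144.362,83.363) → (65.577,39.221) → (19.851,12.841).

Shape 4 is a open polyline drawn with `<path>`. Its stroke #ff0000 means cut at S809, F1082. After flipping Y the toolpath is (165.713,166.545) → (81.415,46.537) → (314.299,129.960) → (153.525,72.779) → (281.499,100.522) → (192.992,136.517).

Shape 5 is a cubic bezier drawn with `<path>`. Its stroke #ff0000 means cut at S809, F1082. After flipping Y the toolpath is (107.714,52.824) → (137.232,46.852) → (199.539,60.206) → (265.582,81.669) → (306.311,100.023).

Shape 6 is a line segment drawn with `<polyline>`. Its stroke #ff0000 means cut at S809, F1082. After flipping Y the toolpath is (226.849,18.180) → (30.840,39.127).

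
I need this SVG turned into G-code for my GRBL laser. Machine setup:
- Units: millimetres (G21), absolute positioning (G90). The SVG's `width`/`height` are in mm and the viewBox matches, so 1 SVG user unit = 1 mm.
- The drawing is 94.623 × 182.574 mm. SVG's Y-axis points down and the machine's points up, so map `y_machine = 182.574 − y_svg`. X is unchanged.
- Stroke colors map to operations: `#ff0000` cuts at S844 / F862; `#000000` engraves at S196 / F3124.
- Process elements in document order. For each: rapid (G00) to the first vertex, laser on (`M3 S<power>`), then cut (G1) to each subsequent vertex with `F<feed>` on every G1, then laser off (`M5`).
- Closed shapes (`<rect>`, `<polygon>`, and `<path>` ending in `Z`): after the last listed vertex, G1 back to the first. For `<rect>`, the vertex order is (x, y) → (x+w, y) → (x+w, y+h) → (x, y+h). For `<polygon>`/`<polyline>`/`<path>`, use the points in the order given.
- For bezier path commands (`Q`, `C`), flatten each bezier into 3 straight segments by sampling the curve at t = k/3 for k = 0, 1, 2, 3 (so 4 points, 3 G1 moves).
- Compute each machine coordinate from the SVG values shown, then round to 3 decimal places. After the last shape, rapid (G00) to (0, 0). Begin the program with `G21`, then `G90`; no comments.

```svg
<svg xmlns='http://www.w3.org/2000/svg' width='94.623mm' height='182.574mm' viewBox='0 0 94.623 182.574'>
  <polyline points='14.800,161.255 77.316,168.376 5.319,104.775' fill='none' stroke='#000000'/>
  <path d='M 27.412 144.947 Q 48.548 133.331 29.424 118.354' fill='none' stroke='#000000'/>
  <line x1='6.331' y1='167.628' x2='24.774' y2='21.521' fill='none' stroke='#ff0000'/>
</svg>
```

1 u = 1 mm; y_m = 182.574 − y.

[1] `<polyline>` open polyline, #000000→engrave S196 F3124: (14.800,21.319) → (77.316,14.198) → (5.319,77.799)

[2] `<path>` quadratic bezier, #000000→engrave S196 F3124: (27.412,37.627) → (37.029,45.744) → (37.700,54.609) → (29.424,64.220)

[3] `<line>` line segment, #ff0000→cut S844 F862: (6.331,14.946) → (24.774,161.053)

G21
G90
G00 X14.800 Y21.319
M3 S196
G1 X77.316 Y14.198 F3124
G1 X5.319 Y77.799 F3124
M5
G00 X27.412 Y37.627
M3 S196
G1 X37.029 Y45.744 F3124
G1 X37.700 Y54.609 F3124
G1 X29.424 Y64.220 F3124
M5
G00 X6.331 Y14.946
M3 S844
G1 X24.774 Y161.053 F862
M5
G00 X0.000 Y0.000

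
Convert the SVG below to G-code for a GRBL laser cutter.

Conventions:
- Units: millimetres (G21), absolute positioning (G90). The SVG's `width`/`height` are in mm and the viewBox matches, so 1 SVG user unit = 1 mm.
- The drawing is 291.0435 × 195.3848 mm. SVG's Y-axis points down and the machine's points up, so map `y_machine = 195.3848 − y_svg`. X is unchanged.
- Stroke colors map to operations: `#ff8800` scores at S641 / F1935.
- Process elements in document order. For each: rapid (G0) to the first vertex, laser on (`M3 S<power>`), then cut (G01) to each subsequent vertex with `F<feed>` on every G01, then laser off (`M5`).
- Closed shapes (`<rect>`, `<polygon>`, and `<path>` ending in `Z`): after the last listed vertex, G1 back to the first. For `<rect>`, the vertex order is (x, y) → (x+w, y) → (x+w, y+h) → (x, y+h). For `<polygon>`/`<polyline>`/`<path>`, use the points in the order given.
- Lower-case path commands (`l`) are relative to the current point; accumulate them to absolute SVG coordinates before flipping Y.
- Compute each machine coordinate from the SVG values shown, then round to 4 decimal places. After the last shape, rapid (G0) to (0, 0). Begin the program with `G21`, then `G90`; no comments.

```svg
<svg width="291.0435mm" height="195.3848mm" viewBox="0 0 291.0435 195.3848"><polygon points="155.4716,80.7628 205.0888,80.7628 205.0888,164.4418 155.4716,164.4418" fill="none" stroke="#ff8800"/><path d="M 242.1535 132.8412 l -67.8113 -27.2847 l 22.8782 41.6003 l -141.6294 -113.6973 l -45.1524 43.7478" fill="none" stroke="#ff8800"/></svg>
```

viewBox `0 0 291.0435 195.3848` with mm width/height → 1 unit = 1 mm. Flip: y_m = 195.3848 − y_svg.

**Shape 1** — `<polygon>` rectangle, stroke `#ff8800` → score (S641, F1935). Machine vertices: (155.4716,114.6220) → (205.0888,114.6220) → (205.0888,30.9430) → (155.4716,30.9430) → (155.4716,114.6220). Closed: final G1 returns to the first vertex.

**Shape 2** — `<path>` open polyline, stroke `#ff8800` → score (S641, F1935). Machine vertices: (242.1535,62.5436) → (174.3422,89.8283) → (197.2204,48.2280) → (55.5910,161.9253) → (10.4386,118.1775). Open path.

G21
G90
G0 X155.4716 Y114.6220
M3 S641
G01 X205.0888 Y114.6220 F1935
G01 X205.0888 Y30.9430 F1935
G01 X155.4716 Y30.9430 F1935
G01 X155.4716 Y114.6220 F1935
M5
G0 X242.1535 Y62.5436
M3 S641
G01 X174.3422 Y89.8283 F1935
G01 X197.2204 Y48.2280 F1935
G01 X55.5910 Y161.9253 F1935
G01 X10.4386 Y118.1775 F1935
M5
G0 X0.0000 Y0.0000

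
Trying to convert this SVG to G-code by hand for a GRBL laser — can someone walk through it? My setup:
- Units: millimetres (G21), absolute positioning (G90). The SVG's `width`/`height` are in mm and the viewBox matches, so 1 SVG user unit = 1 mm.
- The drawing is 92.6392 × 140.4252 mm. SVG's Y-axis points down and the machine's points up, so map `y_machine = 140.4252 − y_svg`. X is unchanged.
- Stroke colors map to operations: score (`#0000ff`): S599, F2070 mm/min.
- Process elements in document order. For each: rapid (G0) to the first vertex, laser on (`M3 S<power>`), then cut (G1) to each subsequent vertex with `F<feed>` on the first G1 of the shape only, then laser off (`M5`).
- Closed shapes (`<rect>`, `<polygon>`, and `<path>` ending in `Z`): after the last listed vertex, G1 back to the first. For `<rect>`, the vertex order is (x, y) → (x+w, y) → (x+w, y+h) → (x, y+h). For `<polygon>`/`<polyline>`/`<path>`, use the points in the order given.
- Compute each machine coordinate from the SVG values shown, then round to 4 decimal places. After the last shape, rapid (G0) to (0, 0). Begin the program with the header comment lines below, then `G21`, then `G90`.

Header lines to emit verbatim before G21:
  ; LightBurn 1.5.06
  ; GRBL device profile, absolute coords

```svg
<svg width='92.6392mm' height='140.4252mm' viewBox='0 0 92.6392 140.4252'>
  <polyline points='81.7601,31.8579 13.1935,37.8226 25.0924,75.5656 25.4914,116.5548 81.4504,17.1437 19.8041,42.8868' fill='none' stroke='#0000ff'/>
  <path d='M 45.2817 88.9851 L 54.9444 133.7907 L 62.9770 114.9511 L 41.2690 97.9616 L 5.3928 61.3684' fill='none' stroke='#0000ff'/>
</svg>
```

1 u = 1 mm; y_m = 140.4252 − y.

[1] `<polyline>` open polyline, #0000ff→score S599 F2070: (81.7601,108.5673) → (13.1935,102.6026) → (25.0924,64.8596) → (25.4914,23.8704) → (81.4504,123.2815) → (19.8041,97.5384)

[2] `<path>` open polyline, #0000ff→score S599 F2070: (45.2817,51.4401) → (54.9444,6.6345) → (62.9770,25.4741) → (41.2690,42.4636) → (5.3928,79.0568)

; LightBurn 1.5.06
; GRBL device profile, absolute coords
G21
G90
G0 X81.7601 Y108.5673
M3 S599
G1 X13.1935 Y102.6026 F2070
G1 X25.0924 Y64.8596
G1 X25.4914 Y23.8704
G1 X81.4504 Y123.2815
G1 X19.8041 Y97.5384
M5
G0 X45.2817 Y51.4401
M3 S599
G1 X54.9444 Y6.6345 F2070
G1 X62.9770 Y25.4741
G1 X41.2690 Y42.4636
G1 X5.3928 Y79.0568
M5
G0 X0.0000 Y0.0000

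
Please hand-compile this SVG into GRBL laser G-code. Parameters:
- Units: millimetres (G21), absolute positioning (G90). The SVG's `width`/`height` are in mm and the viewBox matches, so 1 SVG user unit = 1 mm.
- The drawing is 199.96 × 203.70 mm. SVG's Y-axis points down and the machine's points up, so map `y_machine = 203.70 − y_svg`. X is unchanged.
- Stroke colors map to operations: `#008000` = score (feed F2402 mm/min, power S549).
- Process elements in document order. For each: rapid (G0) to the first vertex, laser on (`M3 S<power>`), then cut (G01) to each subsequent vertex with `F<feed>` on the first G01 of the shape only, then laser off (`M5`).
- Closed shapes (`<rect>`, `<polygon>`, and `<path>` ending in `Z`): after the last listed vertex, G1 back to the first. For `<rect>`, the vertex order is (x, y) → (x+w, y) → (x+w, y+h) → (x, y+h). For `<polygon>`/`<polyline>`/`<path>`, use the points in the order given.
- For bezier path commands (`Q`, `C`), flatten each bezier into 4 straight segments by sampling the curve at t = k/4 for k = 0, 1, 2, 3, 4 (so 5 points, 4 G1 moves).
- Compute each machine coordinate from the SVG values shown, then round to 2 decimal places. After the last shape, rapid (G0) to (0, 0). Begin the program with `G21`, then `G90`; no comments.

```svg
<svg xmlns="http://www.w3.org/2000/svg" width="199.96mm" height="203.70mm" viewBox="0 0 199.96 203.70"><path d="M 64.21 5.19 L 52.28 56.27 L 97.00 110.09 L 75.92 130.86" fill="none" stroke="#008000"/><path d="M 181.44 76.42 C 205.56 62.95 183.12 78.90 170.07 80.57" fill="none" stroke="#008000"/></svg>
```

Since the viewBox matches the mm dimensions, user units are millimetres directly. The only transform is the Y-flip y_m = 203.70 − y_svg.

Shape 1 is a open polyline drawn with `<path>`. Its stroke #008000 means score at S549, F2402. After flipping Y the toolpath is (64.21,198.51) → (52.28,147.43) → (97.00,93.61) → (75.92,72.84).

Shape 2 is a cubic bezier drawn with `<path>`. Its stroke #008000 means score at S549, F2402. After flipping Y the toolpath is (181.44,127.28) → (191.67,132.55) → (189.69,130.88) → (180.74,126.38) → (170.07,123.13).

G21
G90
G0 X64.21 Y198.51
M3 S549
G01 X52.28 Y147.43 F2402
G01 X97.00 Y93.61
G01 X75.92 Y72.84
M5
G0 X181.44 Y127.28
M3 S549
G01 X191.67 Y132.55 F2402
G01 X189.69 Y130.88
G01 X180.74 Y126.38
G01 X170.07 Y123.13
M5
G0 X0.00 Y0.00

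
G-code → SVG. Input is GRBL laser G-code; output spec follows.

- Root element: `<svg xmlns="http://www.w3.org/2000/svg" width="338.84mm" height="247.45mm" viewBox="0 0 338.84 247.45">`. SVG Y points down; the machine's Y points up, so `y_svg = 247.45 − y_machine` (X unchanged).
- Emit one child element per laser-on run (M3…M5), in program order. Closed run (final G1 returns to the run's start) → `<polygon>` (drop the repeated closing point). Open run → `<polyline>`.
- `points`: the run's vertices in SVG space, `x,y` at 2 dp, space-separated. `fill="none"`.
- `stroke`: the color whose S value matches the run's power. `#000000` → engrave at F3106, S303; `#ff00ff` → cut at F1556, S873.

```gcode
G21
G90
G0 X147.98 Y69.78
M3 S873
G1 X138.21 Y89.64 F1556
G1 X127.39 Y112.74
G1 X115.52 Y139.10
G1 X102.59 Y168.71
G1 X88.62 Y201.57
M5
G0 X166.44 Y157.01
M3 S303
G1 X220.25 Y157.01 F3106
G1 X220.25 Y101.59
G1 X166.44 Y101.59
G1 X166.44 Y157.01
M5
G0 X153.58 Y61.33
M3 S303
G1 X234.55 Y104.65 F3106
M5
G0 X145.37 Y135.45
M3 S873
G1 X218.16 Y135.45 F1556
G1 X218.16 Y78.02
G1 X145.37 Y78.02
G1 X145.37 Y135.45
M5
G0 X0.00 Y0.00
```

Machine Y-up, SVG Y-down with viewBox height 247.45, so y_svg = 247.45 − y_machine; X carries over.

Run 1: S873 ⇒ cut layer `#ff00ff`. The run is open, so emit a `<polyline>` with points (Y-flipped): 147.98,177.67 138.21,157.81 127.39,134.71 115.52,108.35 102.59,78.74 88.62,45.88.

Run 2: S303 ⇒ engrave layer `#000000`. The run returns to its start, so emit a `<polygon>` with points (Y-flipped): 166.44,90.44 220.25,90.44 220.25,145.86 166.44,145.86.

Run 3: S303 ⇒ engrave layer `#000000`. The run is open, so emit a `<polyline>` with points (Y-flipped): 153.58,186.12 234.55,142.80.

Run 4: power S873 maps to stroke `#ff00ff` (cut). The run returns to its start, so emit a `<polygon>` with points (Y-flipped): 145.37,112.00 218.16,112.00 218.16,169.43 145.37,169.43.

<svg xmlns="http://www.w3.org/2000/svg" width="338.84mm" height="247.45mm" viewBox="0 0 338.84 247.45">
  <polyline points="147.98,177.67 138.21,157.81 127.39,134.71 115.52,108.35 102.59,78.74 88.62,45.88" fill="none" stroke="#ff00ff"/>
  <polygon points="166.44,90.44 220.25,90.44 220.25,145.86 166.44,145.86" fill="none" stroke="#000000"/>
  <polyline points="153.58,186.12 234.55,142.80" fill="none" stroke="#000000"/>
  <polygon points="145.37,112.00 218.16,112.00 218.16,169.43 145.37,169.43" fill="none" stroke="#ff00ff"/>
</svg>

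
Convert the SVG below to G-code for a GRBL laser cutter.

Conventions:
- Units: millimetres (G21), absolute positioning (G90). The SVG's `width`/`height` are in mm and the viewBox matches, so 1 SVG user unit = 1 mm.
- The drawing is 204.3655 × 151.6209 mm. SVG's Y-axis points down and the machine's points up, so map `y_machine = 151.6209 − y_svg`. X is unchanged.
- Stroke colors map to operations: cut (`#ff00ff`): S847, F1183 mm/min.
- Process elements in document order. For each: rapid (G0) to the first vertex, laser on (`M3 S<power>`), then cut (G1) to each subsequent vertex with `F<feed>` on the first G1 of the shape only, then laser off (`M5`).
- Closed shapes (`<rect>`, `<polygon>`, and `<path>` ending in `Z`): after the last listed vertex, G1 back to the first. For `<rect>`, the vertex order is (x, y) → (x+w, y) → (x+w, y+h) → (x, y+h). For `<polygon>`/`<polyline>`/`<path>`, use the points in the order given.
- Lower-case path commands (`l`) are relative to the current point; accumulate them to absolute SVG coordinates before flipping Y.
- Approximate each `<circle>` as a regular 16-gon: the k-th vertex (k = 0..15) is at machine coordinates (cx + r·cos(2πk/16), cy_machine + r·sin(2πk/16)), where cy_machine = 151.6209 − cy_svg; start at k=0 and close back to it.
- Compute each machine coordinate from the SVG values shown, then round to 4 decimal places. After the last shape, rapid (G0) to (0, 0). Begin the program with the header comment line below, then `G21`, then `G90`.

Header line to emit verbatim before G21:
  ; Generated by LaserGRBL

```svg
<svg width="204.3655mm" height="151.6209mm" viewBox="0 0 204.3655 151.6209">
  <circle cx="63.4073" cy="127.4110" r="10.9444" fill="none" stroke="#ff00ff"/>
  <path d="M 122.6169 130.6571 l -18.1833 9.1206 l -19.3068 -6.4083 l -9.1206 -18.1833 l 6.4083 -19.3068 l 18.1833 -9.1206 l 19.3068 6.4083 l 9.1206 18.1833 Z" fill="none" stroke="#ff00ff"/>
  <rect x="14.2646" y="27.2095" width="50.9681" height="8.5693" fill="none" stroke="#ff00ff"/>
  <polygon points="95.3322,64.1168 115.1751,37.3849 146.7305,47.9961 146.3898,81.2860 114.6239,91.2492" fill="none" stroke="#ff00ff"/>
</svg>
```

Since the viewBox matches the mm dimensions, user units are millimetres directly. The only transform is the Y-flip y_m = 151.6209 − y_svg.

Shape 1 is a circle drawn with `<circle>`. Its stroke #ff00ff means cut at S847, F1183. After flipping Y the toolpath is (74.3517,24.2099) → (73.5186,28.3981) → (71.1462,31.9488) → (67.5955,34.3212) → (63.4073,35.1543) → (59.2191,34.3212) → (55.6684,31.9488) → (53.2960,28.3981) → (52.4629,24.2099) → (53.2960,20.0217) → (55.6684,16.4710) → (59.2191,14.0986) → (63.4073,13.2655) → (67.5955,14.0986) → (71.1462,16.4710) → (73.5186,20.0217) → (74.3517,24.2099), returning to the start.

Shape 2 is a regular polygon drawn with `<path>`. Its stroke #ff00ff means cut at S847, F1183. After flipping Y the toolpath is (122.6169,20.9638) → (104.4336,11.8432) → (85.1268,18.2515) → (76.0062,36.4348) → (82.4145,55.7416) → (100.5978,64.8622) → (119.9046,58.4539) → (129.0252,40.2706) → (122.6169,20.9638), returning to the start.

Shape 3 is a rectangle drawn with `<rect>`. Its stroke #ff00ff means cut at S847, F1183. After flipping Y the toolpath is (14.2646,124.4114) → (65.2327,124.4114) → (65.2327,115.8421) → (14.2646,115.8421) → (14.2646,124.4114), returning to the start.

Shape 4 is a regular polygon drawn with `<polygon>`. Its stroke #ff00ff means cut at S847, F1183. After flipping Y the toolpath is (95.3322,87.5041) → (115.1751,114.2360) → (146.7305,103.6248) → (146.3898,70.3349) → (114.6239,60.3717) → (95.3322,87.5041), returning to the start.

; Generated by LaserGRBL
G21
G90
G0 X74.3517 Y24.2099
M3 S847
G1 X73.5186 Y28.3981 F1183
G1 X71.1462 Y31.9488
G1 X67.5955 Y34.3212
G1 X63.4073 Y35.1543
G1 X59.2191 Y34.3212
G1 X55.6684 Y31.9488
G1 X53.2960 Y28.3981
G1 X52.4629 Y24.2099
G1 X53.2960 Y20.0217
G1 X55.6684 Y16.4710
G1 X59.2191 Y14.0986
G1 X63.4073 Y13.2655
G1 X67.5955 Y14.0986
G1 X71.1462 Y16.4710
G1 X73.5186 Y20.0217
G1 X74.3517 Y24.2099
M5
G0 X122.6169 Y20.9638
M3 S847
G1 X104.4336 Y11.8432 F1183
G1 X85.1268 Y18.2515
G1 X76.0062 Y36.4348
G1 X82.4145 Y55.7416
G1 X100.5978 Y64.8622
G1 X119.9046 Y58.4539
G1 X129.0252 Y40.2706
G1 X122.6169 Y20.9638
M5
G0 X14.2646 Y124.4114
M3 S847
G1 X65.2327 Y124.4114 F1183
G1 X65.2327 Y115.8421
G1 X14.2646 Y115.8421
G1 X14.2646 Y124.4114
M5
G0 X95.3322 Y87.5041
M3 S847
G1 X115.1751 Y114.2360 F1183
G1 X146.7305 Y103.6248
G1 X146.3898 Y70.3349
G1 X114.6239 Y60.3717
G1 X95.3322 Y87.5041
M5
G0 X0.0000 Y0.0000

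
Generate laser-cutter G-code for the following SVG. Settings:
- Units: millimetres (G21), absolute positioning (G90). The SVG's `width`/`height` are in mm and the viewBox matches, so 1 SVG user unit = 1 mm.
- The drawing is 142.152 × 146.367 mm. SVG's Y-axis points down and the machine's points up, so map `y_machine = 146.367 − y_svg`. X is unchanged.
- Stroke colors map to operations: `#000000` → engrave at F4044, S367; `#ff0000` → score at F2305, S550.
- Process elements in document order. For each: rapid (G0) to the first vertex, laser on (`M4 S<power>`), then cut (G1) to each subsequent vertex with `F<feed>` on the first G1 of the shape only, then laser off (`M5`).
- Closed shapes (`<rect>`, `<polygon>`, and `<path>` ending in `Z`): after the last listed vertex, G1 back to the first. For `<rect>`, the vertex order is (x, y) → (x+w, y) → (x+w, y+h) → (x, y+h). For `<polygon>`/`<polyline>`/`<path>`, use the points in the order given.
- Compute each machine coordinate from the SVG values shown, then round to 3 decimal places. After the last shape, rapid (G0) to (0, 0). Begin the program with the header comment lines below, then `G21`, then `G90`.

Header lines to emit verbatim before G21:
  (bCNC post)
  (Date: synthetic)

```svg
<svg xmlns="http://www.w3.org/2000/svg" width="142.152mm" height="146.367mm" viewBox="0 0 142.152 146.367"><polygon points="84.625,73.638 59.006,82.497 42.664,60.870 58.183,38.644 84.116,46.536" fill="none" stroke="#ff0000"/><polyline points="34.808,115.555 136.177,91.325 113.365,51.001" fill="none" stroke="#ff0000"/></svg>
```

1 u = 1 mm; y_m = 146.367 − y.

[1] `<polygon>` regular polygon, #ff0000→score S550 F2305: (84.625,72.729) → (59.006,63.870) → (42.664,85.497) → (58.183,107.723) → (84.116,99.831) → (84.625,72.729) (closed)

[2] `<polyline>` open polyline, #ff0000→score S550 F2305: (34.808,30.812) → (136.177,55.042) → (113.365,95.366)

(bCNC post)
(Date: synthetic)
G21
G90
G0 X84.625 Y72.729
M4 S550
G1 X59.006 Y63.870 F2305
G1 X42.664 Y85.497
G1 X58.183 Y107.723
G1 X84.116 Y99.831
G1 X84.625 Y72.729
M5
G0 X34.808 Y30.812
M4 S550
G1 X136.177 Y55.042 F2305
G1 X113.365 Y95.366
M5
G0 X0.000 Y0.000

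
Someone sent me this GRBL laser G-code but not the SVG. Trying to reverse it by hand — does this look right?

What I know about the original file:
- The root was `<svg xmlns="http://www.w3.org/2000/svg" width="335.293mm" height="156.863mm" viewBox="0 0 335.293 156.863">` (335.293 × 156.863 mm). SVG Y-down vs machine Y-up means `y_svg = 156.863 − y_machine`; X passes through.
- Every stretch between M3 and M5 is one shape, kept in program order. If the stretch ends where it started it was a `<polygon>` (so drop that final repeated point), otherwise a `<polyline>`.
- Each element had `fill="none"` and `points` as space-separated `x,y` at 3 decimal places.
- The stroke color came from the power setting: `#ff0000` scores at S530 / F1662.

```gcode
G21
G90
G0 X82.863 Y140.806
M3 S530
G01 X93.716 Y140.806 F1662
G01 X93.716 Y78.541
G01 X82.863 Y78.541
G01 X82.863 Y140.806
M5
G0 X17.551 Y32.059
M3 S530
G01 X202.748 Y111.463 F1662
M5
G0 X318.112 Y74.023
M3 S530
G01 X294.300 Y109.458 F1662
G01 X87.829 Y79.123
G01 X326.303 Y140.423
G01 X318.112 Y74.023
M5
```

<svg xmlns="http://www.w3.org/2000/svg" width="335.293mm" height="156.863mm" viewBox="0 0 335.293 156.863">
  <polygon points="82.863,16.057 93.716,16.057 93.716,78.322 82.863,78.322" fill="none" stroke="#ff0000"/>
  <polyline points="17.551,124.804 202.748,45.400" fill="none" stroke="#ff0000"/>
  <polygon points="318.112,82.840 294.300,47.405 87.829,77.740 326.303,16.440" fill="none" stroke="#ff0000"/>
</svg>

Each laser-on run becomes one SVG element. Flip Y back into SVG space with y_svg = 156.863 − y_machine. Every run uses S530, so all elements get stroke `#ff0000` (score).

Run 1: The run returns to its start, so emit a `<polygon>` with points (Y-flipped): 82.863,16.057 93.716,16.057 93.716,78.322 82.863,78.322.

Run 2: The run is open, so emit a `<polyline>` with points (Y-flipped): 17.551,124.804 202.748,45.400.

Run 3: The run returns to its start, so emit a `<polygon>` with points (Y-flipped): 318.112,82.840 294.300,47.405 87.829,77.740 326.303,16.440.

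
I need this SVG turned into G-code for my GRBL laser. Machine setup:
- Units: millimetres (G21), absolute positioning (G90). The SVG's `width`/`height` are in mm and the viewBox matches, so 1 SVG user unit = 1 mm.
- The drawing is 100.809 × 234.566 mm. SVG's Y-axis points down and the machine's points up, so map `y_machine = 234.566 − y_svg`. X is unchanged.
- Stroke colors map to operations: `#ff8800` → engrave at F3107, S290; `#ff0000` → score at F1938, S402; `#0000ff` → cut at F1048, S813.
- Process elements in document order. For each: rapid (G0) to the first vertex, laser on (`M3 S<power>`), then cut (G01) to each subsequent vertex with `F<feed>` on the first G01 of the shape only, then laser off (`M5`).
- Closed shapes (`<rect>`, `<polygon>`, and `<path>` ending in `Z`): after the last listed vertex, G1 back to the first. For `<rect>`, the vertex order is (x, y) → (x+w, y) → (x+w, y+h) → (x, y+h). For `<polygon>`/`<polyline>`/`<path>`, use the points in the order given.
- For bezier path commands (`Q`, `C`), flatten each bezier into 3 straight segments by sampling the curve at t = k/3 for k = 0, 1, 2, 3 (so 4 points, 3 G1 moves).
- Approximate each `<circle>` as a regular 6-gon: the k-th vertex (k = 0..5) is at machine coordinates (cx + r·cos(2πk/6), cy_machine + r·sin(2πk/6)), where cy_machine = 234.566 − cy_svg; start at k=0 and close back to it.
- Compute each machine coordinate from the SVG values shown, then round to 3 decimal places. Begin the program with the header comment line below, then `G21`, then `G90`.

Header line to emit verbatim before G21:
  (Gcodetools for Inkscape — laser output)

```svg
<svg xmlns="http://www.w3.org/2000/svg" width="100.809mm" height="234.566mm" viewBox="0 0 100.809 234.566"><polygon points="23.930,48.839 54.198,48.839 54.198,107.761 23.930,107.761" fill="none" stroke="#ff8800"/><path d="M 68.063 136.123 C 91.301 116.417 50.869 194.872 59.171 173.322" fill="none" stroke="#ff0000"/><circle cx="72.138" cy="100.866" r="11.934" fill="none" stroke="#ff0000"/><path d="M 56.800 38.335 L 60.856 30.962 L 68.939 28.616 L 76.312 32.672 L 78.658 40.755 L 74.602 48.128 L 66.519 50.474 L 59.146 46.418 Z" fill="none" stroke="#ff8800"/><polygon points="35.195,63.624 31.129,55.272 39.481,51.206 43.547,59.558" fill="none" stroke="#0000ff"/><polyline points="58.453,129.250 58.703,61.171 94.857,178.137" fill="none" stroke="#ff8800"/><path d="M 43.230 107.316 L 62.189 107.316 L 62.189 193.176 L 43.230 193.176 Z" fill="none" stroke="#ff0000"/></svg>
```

Since the viewBox matches the mm dimensions, user units are millimetres directly. The only transform is the Y-flip y_m = 234.566 − y_svg.

Shape 1 is a rectangle drawn with `<polygon>`. Its stroke #ff8800 means engrave at S290, F3107. After flipping Y the toolpath is (23.930,185.727) → (54.198,185.727) → (54.198,126.805) → (23.930,126.805) → (23.930,185.727), returning to the start.

Shape 2 is a cubic bezier drawn with `<path>`. Its stroke #ff0000 means score at S402, F1938. After flipping Y the toolpath is (68.063,98.443) → (74.241,92.768) → (62.951,65.690) → (59.171,61.244).

Shape 3 is a circle drawn with `<circle>`. Its stroke #ff0000 means score at S402, F1938. After flipping Y the toolpath is (84.072,133.700) → (78.105,144.035) → (66.171,144.035) → (60.204,133.700) → (66.171,123.365) → (78.105,123.365) → (84.072,133.700), returning to the start.

Shape 4 is a regular polygon drawn with `<path>`. Its stroke #ff8800 means engrave at S290, F3107. After flipping Y the toolpath is (56.800,196.231) → (60.856,203.604) → (68.939,205.950) → (76.312,201.894) → (78.658,193.811) → (74.602,186.438) → (66.519,184.092) → (59.146,188.148) → (56.800,196.231), returning to the start.

Shape 5 is a regular polygon drawn with `<polygon>`. Its stroke #0000ff means cut at S813, F1048. After flipping Y the toolpath is (35.195,170.942) → (31.129,179.294) → (39.481,183.360) → (43.547,175.008) → (35.195,170.942), returning to the start.

Shape 6 is a open polyline drawn with `<polyline>`. Its stroke #ff8800 means engrave at S290, F3107. After flipping Y the toolpath is (58.453,105.316) → (58.703,173.395) → (94.857,56.429).

Shape 7 is a rectangle drawn with `<path>`. Its stroke #ff0000 means score at S402, F1938. After flipping Y the toolpath is (43.230,127.250) → (62.189,127.250) → (62.189,41.390) → (43.230,41.390) → (43.230,127.250), returning to the start.

(Gcodetools for Inkscape — laser output)
G21
G90
G0 X23.930 Y185.727
M3 S290
G01 X54.198 Y185.727 F3107
G01 X54.198 Y126.805
G01 X23.930 Y126.805
G01 X23.930 Y185.727
M5
G0 X68.063 Y98.443
M3 S402
G01 X74.241 Y92.768 F1938
G01 X62.951 Y65.690
G01 X59.171 Y61.244
M5
G0 X84.072 Y133.700
M3 S402
G01 X78.105 Y144.035 F1938
G01 X66.171 Y144.035
G01 X60.204 Y133.700
G01 X66.171 Y123.365
G01 X78.105 Y123.365
G01 X84.072 Y133.700
M5
G0 X56.800 Y196.231
M3 S290
G01 X60.856 Y203.604 F3107
G01 X68.939 Y205.950
G01 X76.312 Y201.894
G01 X78.658 Y193.811
G01 X74.602 Y186.438
G01 X66.519 Y184.092
G01 X59.146 Y188.148
G01 X56.800 Y196.231
M5
G0 X35.195 Y170.942
M3 S813
G01 X31.129 Y179.294 F1048
G01 X39.481 Y183.360
G01 X43.547 Y175.008
G01 X35.195 Y170.942
M5
G0 X58.453 Y105.316
M3 S290
G01 X58.703 Y173.395 F3107
G01 X94.857 Y56.429
M5
G0 X43.230 Y127.250
M3 S402
G01 X62.189 Y127.250 F1938
G01 X62.189 Y41.390
G01 X43.230 Y41.390
G01 X43.230 Y127.250
M5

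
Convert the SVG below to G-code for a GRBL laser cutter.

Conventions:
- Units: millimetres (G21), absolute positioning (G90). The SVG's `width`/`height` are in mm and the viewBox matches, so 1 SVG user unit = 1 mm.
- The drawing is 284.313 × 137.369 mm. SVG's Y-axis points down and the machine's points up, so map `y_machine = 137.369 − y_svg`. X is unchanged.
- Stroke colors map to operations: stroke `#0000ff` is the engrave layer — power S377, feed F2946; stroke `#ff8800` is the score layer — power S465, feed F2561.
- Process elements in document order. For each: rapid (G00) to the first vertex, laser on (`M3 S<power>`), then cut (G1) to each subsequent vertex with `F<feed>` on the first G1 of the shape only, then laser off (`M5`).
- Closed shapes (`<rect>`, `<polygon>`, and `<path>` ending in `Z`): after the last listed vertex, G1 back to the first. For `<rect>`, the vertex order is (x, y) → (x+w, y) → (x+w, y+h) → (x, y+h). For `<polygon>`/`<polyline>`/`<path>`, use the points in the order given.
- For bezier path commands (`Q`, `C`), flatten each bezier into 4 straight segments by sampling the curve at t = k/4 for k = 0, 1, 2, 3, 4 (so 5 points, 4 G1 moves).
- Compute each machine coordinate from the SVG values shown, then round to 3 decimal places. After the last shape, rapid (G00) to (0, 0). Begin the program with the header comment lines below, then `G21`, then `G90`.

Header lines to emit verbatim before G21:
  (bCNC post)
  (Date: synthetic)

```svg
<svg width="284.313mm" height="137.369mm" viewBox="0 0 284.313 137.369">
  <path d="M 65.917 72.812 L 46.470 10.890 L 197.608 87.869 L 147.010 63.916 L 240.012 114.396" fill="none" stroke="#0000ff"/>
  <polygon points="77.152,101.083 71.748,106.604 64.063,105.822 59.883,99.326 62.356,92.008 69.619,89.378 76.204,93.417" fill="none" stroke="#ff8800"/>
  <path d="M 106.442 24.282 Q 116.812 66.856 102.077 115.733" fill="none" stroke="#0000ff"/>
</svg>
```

(bCNC post)
(Date: synthetic)
G21
G90
G00 X65.917 Y64.557
M3 S377
G1 X46.470 Y126.479 F2946
G1 X197.608 Y49.500
G1 X147.010 Y73.453
G1 X240.012 Y22.973
M5
G00 X77.152 Y36.286
M3 S465
G1 X71.748 Y30.765 F2561
G1 X64.063 Y31.547
G1 X59.883 Y38.043
G1 X62.356 Y45.361
G1 X69.619 Y47.991
G1 X76.204 Y43.952
G1 X77.152 Y36.286
M5
G00 X106.442 Y113.087
M3 S377
G1 X110.058 Y91.406 F2946
G1 X110.536 Y68.937
G1 X107.875 Y45.681
G1 X102.077 Y21.636
M5
G00 X0.000 Y0.000

1 u = 1 mm; y_m = 137.369 − y.

[1] `<path>` open polyline, #0000ff→engrave S377 F2946: (65.917,64.557) → (46.470,126.479) → (197.608,49.500) → (147.010,73.453) → (240.012,22.973)

[2] `<polygon>` regular polygon, #ff8800→score S465 F2561: (77.152,36.286) → (71.748,30.765) → (64.063,31.547) → (59.883,38.043) → (62.356,45.361) → (69.619,47.991) → (76.204,43.952) → (77.152,36.286) (closed)

[3] `<path>` quadratic bezier, #0000ff→engrave S377 F2946: (106.442,113.087) → (110.058,91.406) → (110.536,68.937) → (107.875,45.681) → (102.077,21.636)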